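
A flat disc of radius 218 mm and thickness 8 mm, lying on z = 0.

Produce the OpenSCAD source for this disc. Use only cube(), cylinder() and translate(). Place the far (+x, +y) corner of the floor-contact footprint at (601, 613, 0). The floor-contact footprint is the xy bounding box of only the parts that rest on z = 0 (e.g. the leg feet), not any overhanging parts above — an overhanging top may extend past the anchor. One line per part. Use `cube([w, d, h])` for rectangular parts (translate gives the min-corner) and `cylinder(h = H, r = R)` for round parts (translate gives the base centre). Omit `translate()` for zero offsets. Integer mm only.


translate([383, 395, 0]) cylinder(h = 8, r = 218);


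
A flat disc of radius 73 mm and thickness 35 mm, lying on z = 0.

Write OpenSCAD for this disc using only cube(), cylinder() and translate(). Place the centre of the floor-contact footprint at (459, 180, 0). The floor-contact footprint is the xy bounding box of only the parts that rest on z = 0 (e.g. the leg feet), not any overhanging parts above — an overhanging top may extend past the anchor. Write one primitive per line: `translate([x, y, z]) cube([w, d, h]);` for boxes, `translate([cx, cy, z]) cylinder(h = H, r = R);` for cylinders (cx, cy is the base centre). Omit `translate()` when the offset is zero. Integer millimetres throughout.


translate([459, 180, 0]) cylinder(h = 35, r = 73);


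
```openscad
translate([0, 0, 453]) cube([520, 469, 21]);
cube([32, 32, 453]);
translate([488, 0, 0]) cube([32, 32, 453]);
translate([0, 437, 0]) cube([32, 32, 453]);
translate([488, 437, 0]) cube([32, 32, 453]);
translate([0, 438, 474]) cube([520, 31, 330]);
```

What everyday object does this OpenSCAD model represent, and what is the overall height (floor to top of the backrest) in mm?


A chair. The overall height is 804 mm.

A slab on four corner posts with a tall panel at the back — a chair. The seat slab sits at z = 453 with thickness 21, and the 330 mm backrest starts at the seat top, so the overall height is 453 + 21 + 330 = 804 mm.


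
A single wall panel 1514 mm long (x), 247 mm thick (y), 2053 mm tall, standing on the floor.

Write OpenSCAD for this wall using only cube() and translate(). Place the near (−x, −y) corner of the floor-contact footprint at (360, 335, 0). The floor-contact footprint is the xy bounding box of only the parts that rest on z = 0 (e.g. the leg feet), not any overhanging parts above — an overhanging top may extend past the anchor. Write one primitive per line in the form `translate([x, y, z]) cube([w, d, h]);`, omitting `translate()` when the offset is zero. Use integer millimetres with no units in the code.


translate([360, 335, 0]) cube([1514, 247, 2053]);


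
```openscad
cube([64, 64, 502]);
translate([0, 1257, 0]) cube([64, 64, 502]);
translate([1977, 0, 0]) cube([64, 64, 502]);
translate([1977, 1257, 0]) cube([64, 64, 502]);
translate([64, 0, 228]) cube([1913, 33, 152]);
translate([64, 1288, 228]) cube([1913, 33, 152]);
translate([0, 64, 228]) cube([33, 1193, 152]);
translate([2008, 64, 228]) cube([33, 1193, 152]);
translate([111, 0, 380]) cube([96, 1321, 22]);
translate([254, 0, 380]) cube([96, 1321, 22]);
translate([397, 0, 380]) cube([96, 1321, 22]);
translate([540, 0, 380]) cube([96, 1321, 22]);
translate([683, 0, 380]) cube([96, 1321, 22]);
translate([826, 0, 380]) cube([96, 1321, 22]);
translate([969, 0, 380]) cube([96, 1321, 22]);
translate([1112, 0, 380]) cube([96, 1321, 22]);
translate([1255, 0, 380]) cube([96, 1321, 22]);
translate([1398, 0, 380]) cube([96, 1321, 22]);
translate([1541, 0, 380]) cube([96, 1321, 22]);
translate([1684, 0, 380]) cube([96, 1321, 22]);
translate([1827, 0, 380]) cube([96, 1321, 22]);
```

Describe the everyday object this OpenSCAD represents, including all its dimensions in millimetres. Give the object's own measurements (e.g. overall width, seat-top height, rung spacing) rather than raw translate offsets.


A bed frame 2041 mm long (x) by 1321 mm wide (y). Four 64×64 mm corner posts, 502 mm tall, at the corners of the footprint. Four rails of 33 mm thickness and 152 mm height run between adjacent posts with their undersides at z = 228 mm, their outer faces flush with the outside of the frame (the two x-running rails run between the posts' inner faces; the two y-running rails run between the posts' inner faces). 13 slats, each 96 mm wide (x) and 22 mm thick, lie across the top of the two x-running rails, running the full 1321 mm width of the frame in y; along x they sit between the end posts with a 47 mm gap after the −x posts and between neighbouring slats, leaving 54 mm before the +x posts.


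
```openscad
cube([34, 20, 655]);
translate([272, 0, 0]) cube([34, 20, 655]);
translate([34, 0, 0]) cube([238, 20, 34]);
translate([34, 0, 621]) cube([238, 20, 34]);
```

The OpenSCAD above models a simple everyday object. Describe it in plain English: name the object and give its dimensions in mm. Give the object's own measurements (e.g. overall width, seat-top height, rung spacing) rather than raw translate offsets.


A rectangular picture frame lying in the x–z plane (depth along y). The opening is 238 mm wide (x) by 587 mm tall (z), surrounded by a border 34 mm wide on all four sides. The frame is 20 mm deep and is made of two full-height vertical stiles with two horizontal rails fitted between them.


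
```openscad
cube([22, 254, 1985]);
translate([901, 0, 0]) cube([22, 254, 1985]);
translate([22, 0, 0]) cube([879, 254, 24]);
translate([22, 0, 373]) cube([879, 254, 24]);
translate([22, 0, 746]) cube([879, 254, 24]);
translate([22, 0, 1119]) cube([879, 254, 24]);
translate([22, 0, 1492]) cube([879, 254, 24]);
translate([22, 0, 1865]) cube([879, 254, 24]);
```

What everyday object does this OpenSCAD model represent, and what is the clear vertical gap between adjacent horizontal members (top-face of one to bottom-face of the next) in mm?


A bookshelf. The clear shelf gap is 349 mm.

Two tall side panels with 6 horizontal boards between them — a bookshelf. The first two shelf undersides are at z = 0 and z = 373; with shelf thickness 24, the clear gap is 373 − 0 − 24 = 349 mm.


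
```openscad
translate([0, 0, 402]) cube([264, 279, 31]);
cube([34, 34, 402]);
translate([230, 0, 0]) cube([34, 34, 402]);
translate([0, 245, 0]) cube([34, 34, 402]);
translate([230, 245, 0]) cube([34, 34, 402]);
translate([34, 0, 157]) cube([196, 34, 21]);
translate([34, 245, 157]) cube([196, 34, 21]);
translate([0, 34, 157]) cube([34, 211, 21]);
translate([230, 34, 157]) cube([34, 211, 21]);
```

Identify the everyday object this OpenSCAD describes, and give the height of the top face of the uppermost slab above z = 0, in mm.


A stool. The seat height is 433 mm.

A 264×279×31 slab at z = 402 on four corner posts — a stool. The seat top is 402 + 31 = 433 mm.


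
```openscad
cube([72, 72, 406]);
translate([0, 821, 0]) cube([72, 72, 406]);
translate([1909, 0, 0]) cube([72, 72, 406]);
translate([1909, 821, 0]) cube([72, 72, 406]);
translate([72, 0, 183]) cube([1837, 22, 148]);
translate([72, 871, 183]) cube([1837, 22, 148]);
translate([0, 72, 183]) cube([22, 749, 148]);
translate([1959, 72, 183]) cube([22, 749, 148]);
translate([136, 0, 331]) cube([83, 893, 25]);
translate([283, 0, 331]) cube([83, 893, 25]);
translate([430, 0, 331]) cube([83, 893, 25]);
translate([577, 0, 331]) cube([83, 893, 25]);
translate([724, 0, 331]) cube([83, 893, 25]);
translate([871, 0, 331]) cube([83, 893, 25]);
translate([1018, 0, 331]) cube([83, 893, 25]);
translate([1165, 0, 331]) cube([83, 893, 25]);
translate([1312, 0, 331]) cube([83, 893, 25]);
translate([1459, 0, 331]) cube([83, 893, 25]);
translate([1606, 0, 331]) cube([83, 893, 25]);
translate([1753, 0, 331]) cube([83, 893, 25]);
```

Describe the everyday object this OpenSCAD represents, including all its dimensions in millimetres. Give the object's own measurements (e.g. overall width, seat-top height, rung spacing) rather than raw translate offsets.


A bed frame 1981 mm long (x) by 893 mm wide (y). Four 72×72 mm corner posts, 406 mm tall, at the corners of the footprint. Four rails of 22 mm thickness and 148 mm height run between adjacent posts with their undersides at z = 183 mm, their outer faces flush with the outside of the frame (the two x-running rails run between the posts' inner faces; the two y-running rails run between the posts' inner faces). 12 slats, each 83 mm wide (x) and 25 mm thick, lie across the top of the two x-running rails, running the full 893 mm width of the frame in y; along x they sit between the end posts with a 64 mm gap after the −x posts and between neighbouring slats, leaving 73 mm before the +x posts.


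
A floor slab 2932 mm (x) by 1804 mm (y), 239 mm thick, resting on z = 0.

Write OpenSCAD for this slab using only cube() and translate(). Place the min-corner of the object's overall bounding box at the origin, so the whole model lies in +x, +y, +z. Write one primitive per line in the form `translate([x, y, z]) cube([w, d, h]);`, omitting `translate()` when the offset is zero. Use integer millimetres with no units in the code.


cube([2932, 1804, 239]);


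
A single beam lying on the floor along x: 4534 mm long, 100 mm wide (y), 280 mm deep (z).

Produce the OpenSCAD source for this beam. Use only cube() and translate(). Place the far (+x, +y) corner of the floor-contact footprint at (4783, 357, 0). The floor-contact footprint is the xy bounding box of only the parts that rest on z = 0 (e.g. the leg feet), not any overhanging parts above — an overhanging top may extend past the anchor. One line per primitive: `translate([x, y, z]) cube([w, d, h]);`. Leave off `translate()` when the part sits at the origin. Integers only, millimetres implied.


translate([249, 257, 0]) cube([4534, 100, 280]);


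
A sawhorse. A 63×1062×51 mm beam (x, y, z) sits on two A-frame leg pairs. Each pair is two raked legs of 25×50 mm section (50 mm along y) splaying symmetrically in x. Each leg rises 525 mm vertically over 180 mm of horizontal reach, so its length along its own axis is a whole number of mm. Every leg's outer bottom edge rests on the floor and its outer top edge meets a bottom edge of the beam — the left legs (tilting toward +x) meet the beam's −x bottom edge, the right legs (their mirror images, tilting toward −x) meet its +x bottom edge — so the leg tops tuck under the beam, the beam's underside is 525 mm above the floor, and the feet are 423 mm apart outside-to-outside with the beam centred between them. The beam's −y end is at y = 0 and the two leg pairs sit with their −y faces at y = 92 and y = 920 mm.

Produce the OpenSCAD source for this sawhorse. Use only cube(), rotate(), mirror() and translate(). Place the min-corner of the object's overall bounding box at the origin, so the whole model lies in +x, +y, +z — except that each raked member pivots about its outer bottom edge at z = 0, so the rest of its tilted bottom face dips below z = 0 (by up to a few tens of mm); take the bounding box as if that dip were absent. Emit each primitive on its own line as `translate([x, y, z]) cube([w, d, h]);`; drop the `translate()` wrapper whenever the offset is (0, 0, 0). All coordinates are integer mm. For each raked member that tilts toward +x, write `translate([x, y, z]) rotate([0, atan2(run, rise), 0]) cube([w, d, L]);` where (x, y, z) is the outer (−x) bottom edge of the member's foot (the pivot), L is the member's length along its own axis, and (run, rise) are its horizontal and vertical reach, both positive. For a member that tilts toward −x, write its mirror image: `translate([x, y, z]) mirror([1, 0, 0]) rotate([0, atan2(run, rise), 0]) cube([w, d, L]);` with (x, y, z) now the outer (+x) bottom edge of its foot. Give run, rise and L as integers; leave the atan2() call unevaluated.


translate([180, 0, 525]) cube([63, 1062, 51]);
translate([0, 92, 0]) rotate([0, atan2(180, 525), 0]) cube([25, 50, 555]);
translate([423, 92, 0]) mirror([1, 0, 0]) rotate([0, atan2(180, 525), 0]) cube([25, 50, 555]);
translate([0, 920, 0]) rotate([0, atan2(180, 525), 0]) cube([25, 50, 555]);
translate([423, 920, 0]) mirror([1, 0, 0]) rotate([0, atan2(180, 525), 0]) cube([25, 50, 555]);


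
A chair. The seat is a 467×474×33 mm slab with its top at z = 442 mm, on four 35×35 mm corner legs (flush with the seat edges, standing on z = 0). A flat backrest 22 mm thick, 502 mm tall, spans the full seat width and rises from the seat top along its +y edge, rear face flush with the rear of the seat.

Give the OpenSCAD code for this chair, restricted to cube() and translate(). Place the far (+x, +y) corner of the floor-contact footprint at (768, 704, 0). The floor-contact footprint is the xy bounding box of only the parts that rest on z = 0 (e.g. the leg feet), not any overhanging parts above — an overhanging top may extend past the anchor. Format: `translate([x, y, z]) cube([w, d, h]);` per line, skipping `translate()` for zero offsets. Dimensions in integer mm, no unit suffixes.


translate([301, 230, 409]) cube([467, 474, 33]);
translate([301, 230, 0]) cube([35, 35, 409]);
translate([733, 230, 0]) cube([35, 35, 409]);
translate([301, 669, 0]) cube([35, 35, 409]);
translate([733, 669, 0]) cube([35, 35, 409]);
translate([301, 682, 442]) cube([467, 22, 502]);


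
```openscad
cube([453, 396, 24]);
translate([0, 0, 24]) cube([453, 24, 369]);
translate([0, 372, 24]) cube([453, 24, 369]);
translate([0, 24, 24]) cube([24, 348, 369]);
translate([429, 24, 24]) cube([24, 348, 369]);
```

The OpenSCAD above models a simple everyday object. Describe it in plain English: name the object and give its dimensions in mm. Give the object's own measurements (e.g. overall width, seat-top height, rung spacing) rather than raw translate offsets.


An open-topped rectangular box: outside dimensions 453×396×393 mm, with a uniform wall and base thickness of 24 mm. The base is a full 453×396 slab on the floor; four walls sit on top of the base. The front and back walls (the −y and +y sides) span the full width; the two side walls fit between them.


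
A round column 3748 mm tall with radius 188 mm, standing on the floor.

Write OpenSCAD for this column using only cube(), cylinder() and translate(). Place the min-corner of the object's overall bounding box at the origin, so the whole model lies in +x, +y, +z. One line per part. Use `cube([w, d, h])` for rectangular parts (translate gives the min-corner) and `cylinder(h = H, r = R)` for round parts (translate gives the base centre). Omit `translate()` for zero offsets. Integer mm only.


translate([188, 188, 0]) cylinder(h = 3748, r = 188);


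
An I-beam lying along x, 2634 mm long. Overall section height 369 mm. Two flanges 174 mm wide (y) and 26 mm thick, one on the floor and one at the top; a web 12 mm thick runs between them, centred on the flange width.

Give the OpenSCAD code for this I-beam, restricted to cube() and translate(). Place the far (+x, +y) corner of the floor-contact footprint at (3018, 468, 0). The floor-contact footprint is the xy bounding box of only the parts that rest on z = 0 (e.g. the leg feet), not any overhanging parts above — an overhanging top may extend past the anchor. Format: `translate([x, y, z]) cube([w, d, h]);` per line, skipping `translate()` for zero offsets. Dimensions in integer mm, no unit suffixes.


translate([384, 294, 0]) cube([2634, 174, 26]);
translate([384, 375, 26]) cube([2634, 12, 317]);
translate([384, 294, 343]) cube([2634, 174, 26]);


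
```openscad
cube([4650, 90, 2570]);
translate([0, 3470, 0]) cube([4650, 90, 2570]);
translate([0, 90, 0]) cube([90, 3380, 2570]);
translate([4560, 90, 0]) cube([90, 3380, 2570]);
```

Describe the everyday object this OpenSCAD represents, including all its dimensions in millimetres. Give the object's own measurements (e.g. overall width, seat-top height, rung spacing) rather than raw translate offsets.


The wall frame of a small rectangular building: four walls, each 2570 mm tall and 90 mm thick, enclosing a footprint 4650 mm (x) by 3560 mm (y) outside-to-outside, with no floor or roof. The front and back walls (the −y and +y sides) span the full width; the two side walls fit between them.


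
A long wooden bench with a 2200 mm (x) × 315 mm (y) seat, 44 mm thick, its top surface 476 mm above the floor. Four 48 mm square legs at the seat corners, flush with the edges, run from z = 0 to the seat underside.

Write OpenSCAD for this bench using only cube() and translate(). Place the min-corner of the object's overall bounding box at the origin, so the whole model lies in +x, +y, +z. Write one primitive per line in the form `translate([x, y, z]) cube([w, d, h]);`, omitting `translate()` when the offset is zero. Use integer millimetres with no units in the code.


translate([0, 0, 432]) cube([2200, 315, 44]);
cube([48, 48, 432]);
translate([0, 267, 0]) cube([48, 48, 432]);
translate([2152, 0, 0]) cube([48, 48, 432]);
translate([2152, 267, 0]) cube([48, 48, 432]);


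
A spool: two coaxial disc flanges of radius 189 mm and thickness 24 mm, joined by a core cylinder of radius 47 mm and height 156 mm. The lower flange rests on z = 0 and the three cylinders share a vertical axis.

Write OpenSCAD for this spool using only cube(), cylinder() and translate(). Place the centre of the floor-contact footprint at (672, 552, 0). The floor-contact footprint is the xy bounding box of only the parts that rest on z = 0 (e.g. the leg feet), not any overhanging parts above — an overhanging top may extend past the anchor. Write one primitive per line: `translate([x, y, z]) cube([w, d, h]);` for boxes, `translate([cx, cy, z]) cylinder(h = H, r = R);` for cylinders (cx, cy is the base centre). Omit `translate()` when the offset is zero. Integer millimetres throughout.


translate([672, 552, 0]) cylinder(h = 24, r = 189);
translate([672, 552, 24]) cylinder(h = 156, r = 47);
translate([672, 552, 180]) cylinder(h = 24, r = 189);


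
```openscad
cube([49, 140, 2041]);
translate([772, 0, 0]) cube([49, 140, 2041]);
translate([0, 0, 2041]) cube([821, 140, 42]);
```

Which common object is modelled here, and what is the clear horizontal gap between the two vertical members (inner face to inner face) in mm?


A door frame. The clear opening width is 723 mm.

Two 2041 mm tall posts with a header on top — a door frame. The left jamb is 49 mm wide at x = 0; the right jamb starts at x = 772. The clear opening is 772 − 49 = 723 mm.


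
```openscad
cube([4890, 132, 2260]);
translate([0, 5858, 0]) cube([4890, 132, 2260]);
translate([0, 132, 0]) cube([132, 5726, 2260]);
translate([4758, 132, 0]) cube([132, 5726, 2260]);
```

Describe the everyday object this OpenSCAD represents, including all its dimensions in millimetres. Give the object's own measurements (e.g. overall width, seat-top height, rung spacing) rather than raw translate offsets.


The wall frame of a small rectangular building: four walls, each 2260 mm tall and 132 mm thick, enclosing a footprint 4890 mm (x) by 5990 mm (y) outside-to-outside, with no floor or roof. The front and back walls (the −y and +y sides) span the full width; the two side walls fit between them.


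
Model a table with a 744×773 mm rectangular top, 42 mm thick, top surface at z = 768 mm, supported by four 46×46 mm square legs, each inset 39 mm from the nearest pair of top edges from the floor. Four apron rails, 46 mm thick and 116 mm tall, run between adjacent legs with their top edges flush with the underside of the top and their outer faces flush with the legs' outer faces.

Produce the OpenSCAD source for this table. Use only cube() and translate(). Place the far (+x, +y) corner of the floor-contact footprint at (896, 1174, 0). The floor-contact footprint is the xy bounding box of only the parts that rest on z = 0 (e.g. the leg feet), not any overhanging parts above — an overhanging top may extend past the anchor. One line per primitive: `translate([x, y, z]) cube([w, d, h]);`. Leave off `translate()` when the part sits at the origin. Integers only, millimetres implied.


translate([191, 440, 726]) cube([744, 773, 42]);
translate([230, 479, 0]) cube([46, 46, 726]);
translate([850, 479, 0]) cube([46, 46, 726]);
translate([230, 1128, 0]) cube([46, 46, 726]);
translate([850, 1128, 0]) cube([46, 46, 726]);
translate([276, 479, 610]) cube([574, 46, 116]);
translate([276, 1128, 610]) cube([574, 46, 116]);
translate([230, 525, 610]) cube([46, 603, 116]);
translate([850, 525, 610]) cube([46, 603, 116]);


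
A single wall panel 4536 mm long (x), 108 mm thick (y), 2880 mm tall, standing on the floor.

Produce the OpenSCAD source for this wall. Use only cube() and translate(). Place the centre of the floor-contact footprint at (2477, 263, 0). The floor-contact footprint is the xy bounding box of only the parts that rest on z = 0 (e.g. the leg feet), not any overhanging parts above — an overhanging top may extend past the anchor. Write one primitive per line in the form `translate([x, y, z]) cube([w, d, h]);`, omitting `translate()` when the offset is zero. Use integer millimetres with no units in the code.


translate([209, 209, 0]) cube([4536, 108, 2880]);


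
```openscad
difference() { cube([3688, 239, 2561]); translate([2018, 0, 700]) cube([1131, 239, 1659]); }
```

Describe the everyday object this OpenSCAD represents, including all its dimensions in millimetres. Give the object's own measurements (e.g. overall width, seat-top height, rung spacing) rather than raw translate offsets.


A wall 3688 mm long (x), 239 mm thick (y), 2561 mm tall, with a rectangular window opening cut through it. The opening is 1131 mm wide and 1659 mm tall; its sill is at z = 700 mm and its near (−x) edge is 2018 mm from the wall's −x end. The opening passes through the full wall thickness.


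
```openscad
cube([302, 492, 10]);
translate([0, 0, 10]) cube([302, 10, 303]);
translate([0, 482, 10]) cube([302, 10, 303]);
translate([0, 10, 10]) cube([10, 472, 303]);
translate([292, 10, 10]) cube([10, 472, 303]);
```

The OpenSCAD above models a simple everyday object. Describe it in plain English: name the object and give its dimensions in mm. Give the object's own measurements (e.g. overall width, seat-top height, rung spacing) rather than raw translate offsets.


An open-topped rectangular box: outside dimensions 302×492×313 mm, with a uniform wall and base thickness of 10 mm. The base is a full 302×492 slab on the floor; four walls sit on top of the base. The front and back walls (the −y and +y sides) span the full width; the two side walls fit between them.


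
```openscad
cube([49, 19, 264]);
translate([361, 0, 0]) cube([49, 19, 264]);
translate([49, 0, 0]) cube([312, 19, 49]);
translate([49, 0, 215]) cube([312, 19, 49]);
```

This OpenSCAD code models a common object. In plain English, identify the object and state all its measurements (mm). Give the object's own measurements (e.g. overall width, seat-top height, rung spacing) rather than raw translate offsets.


A rectangular picture frame lying in the x–z plane (depth along y). The opening is 312 mm wide (x) by 166 mm tall (z), surrounded by a border 49 mm wide on all four sides. The frame is 19 mm deep and is made of two full-height vertical stiles with two horizontal rails fitted between them.


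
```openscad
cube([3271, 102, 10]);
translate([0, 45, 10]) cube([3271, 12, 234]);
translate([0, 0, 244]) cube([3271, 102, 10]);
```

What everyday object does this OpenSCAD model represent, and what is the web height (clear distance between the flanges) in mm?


An I-beam. The web height is 234 mm.

Two wide flanges with a thin centred web — an I-beam. Overall 254 mm minus two 10 mm flanges gives a web of 254 − 2·10 = 234 mm.


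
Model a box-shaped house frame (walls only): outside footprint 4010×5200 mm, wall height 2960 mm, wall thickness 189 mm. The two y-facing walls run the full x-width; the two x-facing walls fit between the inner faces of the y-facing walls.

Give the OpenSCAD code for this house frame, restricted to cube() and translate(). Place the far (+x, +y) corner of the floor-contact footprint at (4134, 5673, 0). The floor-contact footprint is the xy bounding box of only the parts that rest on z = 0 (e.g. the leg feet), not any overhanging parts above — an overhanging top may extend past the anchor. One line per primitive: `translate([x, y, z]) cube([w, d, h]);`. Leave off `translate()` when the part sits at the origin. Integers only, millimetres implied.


translate([124, 473, 0]) cube([4010, 189, 2960]);
translate([124, 5484, 0]) cube([4010, 189, 2960]);
translate([124, 662, 0]) cube([189, 4822, 2960]);
translate([3945, 662, 0]) cube([189, 4822, 2960]);


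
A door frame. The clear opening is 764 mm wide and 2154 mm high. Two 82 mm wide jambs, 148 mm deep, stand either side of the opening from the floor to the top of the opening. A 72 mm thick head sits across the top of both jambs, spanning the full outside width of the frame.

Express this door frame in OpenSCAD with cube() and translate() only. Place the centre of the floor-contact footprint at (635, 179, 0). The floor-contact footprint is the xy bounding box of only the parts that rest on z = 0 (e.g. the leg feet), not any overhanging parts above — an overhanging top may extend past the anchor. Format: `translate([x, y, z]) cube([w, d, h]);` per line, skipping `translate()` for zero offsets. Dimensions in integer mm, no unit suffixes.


translate([171, 105, 0]) cube([82, 148, 2154]);
translate([1017, 105, 0]) cube([82, 148, 2154]);
translate([171, 105, 2154]) cube([928, 148, 72]);


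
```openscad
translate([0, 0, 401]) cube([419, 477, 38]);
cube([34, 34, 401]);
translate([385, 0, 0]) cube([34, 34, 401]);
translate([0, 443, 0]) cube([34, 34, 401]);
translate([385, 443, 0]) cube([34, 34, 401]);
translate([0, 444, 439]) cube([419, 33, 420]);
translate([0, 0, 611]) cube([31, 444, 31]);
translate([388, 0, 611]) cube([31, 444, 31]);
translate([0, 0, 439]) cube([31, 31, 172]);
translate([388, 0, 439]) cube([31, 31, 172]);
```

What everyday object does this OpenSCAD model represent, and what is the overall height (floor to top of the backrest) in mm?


A chair. The overall height is 859 mm.

A slab on four corner posts with a tall panel at the back — a chair. The seat slab sits at z = 401 with thickness 38, and the 420 mm backrest starts at the seat top, so the overall height is 401 + 38 + 420 = 859 mm.


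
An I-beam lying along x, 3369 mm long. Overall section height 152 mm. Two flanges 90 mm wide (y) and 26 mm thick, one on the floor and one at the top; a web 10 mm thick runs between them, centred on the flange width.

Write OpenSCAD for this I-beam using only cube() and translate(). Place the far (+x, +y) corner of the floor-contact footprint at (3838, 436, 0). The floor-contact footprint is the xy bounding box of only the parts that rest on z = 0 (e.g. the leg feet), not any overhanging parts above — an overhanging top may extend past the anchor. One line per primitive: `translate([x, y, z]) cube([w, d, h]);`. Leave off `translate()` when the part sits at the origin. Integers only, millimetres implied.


translate([469, 346, 0]) cube([3369, 90, 26]);
translate([469, 386, 26]) cube([3369, 10, 100]);
translate([469, 346, 126]) cube([3369, 90, 26]);


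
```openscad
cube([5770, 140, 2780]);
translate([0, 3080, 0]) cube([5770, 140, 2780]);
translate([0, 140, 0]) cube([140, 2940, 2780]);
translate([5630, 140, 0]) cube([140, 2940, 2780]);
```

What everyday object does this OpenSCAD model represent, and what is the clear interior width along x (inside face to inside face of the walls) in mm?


A house (or room) frame. The interior width is 5490 mm.

Four 2780 mm walls enclosing a rectangle with no floor or roof — a room or house frame. Outside width is 5770 mm and wall thickness is 140 mm, so the interior width is 5770 − 2 × 140 = 5490 mm.


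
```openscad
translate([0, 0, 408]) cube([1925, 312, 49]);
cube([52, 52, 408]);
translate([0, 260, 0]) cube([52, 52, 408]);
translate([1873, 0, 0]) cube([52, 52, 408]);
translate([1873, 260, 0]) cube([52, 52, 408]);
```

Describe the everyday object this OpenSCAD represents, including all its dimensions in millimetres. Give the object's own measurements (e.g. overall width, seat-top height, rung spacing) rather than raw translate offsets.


A bench: a 1925×312 mm seat slab, 49 mm thick, top at z = 457 mm, on four 52×52 mm square legs flush with the seat corners and standing on z = 0.


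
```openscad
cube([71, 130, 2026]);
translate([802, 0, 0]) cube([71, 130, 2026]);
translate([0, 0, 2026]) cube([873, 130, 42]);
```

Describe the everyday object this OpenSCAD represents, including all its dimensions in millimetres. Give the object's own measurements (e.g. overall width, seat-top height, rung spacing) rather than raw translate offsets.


A door frame. The clear opening is 731 mm wide and 2026 mm high. Two 71 mm wide jambs, 130 mm deep, stand either side of the opening from the floor to the top of the opening. A 42 mm thick head sits across the top of both jambs, spanning the full outside width of the frame.


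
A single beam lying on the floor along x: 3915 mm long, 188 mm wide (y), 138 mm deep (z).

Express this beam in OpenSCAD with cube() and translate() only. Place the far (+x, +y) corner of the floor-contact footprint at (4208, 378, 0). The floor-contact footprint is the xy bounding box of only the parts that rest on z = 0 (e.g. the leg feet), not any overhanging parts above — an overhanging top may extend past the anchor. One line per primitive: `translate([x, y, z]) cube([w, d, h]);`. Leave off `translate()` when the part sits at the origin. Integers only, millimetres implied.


translate([293, 190, 0]) cube([3915, 188, 138]);


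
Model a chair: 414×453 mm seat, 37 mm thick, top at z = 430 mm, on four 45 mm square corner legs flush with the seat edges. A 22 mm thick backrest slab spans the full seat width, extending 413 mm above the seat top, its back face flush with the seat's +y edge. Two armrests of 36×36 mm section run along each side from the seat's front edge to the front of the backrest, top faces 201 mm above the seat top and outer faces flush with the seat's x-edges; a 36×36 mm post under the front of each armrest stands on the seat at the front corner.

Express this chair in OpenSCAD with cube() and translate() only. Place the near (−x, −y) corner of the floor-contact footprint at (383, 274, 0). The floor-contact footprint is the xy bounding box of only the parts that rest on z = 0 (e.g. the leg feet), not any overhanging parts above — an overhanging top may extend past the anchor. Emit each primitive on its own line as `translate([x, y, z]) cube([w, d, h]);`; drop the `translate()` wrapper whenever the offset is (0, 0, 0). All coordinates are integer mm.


// leg_h = 430 - 37 = 393
// arm post h = 201 - 36 = 165
translate([383, 274, 393]) cube([414, 453, 37]);
translate([383, 274, 0]) cube([45, 45, 393]);
translate([752, 274, 0]) cube([45, 45, 393]);
translate([383, 682, 0]) cube([45, 45, 393]);
translate([752, 682, 0]) cube([45, 45, 393]);
translate([383, 705, 430]) cube([414, 22, 413]);
translate([383, 274, 595]) cube([36, 431, 36]);
translate([761, 274, 595]) cube([36, 431, 36]);
translate([383, 274, 430]) cube([36, 36, 165]);
translate([761, 274, 430]) cube([36, 36, 165]);


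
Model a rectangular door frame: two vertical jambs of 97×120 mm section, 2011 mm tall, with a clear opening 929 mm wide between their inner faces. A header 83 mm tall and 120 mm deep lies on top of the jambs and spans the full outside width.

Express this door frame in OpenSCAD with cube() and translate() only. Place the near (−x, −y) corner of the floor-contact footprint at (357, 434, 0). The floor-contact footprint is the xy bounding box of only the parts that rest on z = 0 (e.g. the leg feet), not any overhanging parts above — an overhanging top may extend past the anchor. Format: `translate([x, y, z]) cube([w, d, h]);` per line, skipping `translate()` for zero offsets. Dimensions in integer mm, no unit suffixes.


translate([357, 434, 0]) cube([97, 120, 2011]);
translate([1383, 434, 0]) cube([97, 120, 2011]);
translate([357, 434, 2011]) cube([1123, 120, 83]);


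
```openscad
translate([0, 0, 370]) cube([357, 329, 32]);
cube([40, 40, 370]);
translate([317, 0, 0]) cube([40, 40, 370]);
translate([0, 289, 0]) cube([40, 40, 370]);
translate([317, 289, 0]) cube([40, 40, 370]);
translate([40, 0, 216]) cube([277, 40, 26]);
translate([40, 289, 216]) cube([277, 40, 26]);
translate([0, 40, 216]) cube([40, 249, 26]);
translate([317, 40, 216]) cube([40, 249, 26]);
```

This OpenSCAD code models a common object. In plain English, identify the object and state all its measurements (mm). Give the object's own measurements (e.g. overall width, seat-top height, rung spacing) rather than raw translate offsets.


A four-legged stool. The seat is a 357×329×32 mm slab whose top surface is at z = 402 mm; four square legs, each 40×40 mm in cross-section, run from the floor (z = 0) to the underside of the seat, each flush with a corner of the seat. Four stretchers, 40 mm wide and 26 mm tall, connect adjacent legs with their undersides at z = 216 mm, each running between the inner faces of the legs it joins and aligned with the legs' outer faces on the other axis.


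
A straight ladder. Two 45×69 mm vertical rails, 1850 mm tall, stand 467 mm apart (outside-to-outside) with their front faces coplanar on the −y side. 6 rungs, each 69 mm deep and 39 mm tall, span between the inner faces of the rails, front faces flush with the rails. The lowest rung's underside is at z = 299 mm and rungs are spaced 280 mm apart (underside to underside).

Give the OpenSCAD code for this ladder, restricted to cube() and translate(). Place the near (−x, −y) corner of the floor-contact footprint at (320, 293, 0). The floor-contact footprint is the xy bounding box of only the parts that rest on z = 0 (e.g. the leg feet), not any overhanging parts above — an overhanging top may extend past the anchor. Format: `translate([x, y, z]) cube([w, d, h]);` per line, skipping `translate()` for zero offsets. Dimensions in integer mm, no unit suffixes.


translate([320, 293, 0]) cube([45, 69, 1850]);
translate([742, 293, 0]) cube([45, 69, 1850]);
translate([365, 293, 299]) cube([377, 69, 39]);
translate([365, 293, 579]) cube([377, 69, 39]);
translate([365, 293, 859]) cube([377, 69, 39]);
translate([365, 293, 1139]) cube([377, 69, 39]);
translate([365, 293, 1419]) cube([377, 69, 39]);
translate([365, 293, 1699]) cube([377, 69, 39]);


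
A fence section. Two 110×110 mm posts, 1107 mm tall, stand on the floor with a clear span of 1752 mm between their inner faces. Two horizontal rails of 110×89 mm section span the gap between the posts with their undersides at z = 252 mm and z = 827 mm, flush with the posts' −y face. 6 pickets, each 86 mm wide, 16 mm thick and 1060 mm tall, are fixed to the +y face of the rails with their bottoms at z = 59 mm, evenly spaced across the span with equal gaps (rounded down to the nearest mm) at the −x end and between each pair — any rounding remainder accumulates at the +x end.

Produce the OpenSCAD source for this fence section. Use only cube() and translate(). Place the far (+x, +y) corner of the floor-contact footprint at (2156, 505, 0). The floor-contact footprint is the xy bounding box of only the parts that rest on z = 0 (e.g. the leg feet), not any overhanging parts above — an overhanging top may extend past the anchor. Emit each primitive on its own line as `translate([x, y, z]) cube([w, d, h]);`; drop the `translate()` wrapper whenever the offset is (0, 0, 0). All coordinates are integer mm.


translate([184, 395, 0]) cube([110, 110, 1107]);
translate([2046, 395, 0]) cube([110, 110, 1107]);
translate([294, 395, 252]) cube([1752, 110, 89]);
translate([294, 395, 827]) cube([1752, 110, 89]);
translate([470, 505, 59]) cube([86, 16, 1060]);
translate([732, 505, 59]) cube([86, 16, 1060]);
translate([994, 505, 59]) cube([86, 16, 1060]);
translate([1256, 505, 59]) cube([86, 16, 1060]);
translate([1518, 505, 59]) cube([86, 16, 1060]);
translate([1780, 505, 59]) cube([86, 16, 1060]);


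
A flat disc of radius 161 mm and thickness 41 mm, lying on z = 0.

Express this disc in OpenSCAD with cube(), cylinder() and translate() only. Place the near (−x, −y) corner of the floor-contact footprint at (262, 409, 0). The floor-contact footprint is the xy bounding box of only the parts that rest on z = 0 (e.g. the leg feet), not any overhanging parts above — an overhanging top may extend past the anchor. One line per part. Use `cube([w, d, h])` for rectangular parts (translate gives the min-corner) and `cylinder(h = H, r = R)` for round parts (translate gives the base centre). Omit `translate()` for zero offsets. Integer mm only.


translate([423, 570, 0]) cylinder(h = 41, r = 161);


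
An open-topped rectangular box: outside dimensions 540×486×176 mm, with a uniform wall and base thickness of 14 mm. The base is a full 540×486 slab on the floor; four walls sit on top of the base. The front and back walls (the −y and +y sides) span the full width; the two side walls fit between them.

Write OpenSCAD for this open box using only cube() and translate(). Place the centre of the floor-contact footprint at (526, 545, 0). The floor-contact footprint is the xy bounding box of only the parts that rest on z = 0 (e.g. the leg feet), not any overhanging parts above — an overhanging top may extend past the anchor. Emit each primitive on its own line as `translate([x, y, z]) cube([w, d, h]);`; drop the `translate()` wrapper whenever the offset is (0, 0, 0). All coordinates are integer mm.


translate([256, 302, 0]) cube([540, 486, 14]);
translate([256, 302, 14]) cube([540, 14, 162]);
translate([256, 774, 14]) cube([540, 14, 162]);
translate([256, 316, 14]) cube([14, 458, 162]);
translate([782, 316, 14]) cube([14, 458, 162]);


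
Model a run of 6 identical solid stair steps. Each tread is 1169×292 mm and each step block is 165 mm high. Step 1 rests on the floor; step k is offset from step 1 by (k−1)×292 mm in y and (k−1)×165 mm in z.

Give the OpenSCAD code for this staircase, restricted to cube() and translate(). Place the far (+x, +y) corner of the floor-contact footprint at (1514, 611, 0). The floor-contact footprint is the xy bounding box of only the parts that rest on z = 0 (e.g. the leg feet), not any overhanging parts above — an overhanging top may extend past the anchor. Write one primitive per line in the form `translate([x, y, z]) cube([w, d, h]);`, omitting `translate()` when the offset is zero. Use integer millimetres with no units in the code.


translate([345, 319, 0]) cube([1169, 292, 165]);
translate([345, 611, 165]) cube([1169, 292, 165]);
translate([345, 903, 330]) cube([1169, 292, 165]);
translate([345, 1195, 495]) cube([1169, 292, 165]);
translate([345, 1487, 660]) cube([1169, 292, 165]);
translate([345, 1779, 825]) cube([1169, 292, 165]);


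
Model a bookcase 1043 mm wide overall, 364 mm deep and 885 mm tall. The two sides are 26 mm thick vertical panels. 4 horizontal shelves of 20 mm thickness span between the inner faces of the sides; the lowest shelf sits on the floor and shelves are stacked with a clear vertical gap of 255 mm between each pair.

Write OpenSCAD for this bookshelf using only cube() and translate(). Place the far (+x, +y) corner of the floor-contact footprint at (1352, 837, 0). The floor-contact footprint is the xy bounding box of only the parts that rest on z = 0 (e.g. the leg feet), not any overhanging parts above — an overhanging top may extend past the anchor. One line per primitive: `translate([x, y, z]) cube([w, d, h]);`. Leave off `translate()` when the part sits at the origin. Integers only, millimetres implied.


translate([309, 473, 0]) cube([26, 364, 885]);
translate([1326, 473, 0]) cube([26, 364, 885]);
translate([335, 473, 0]) cube([991, 364, 20]);
translate([335, 473, 275]) cube([991, 364, 20]);
translate([335, 473, 550]) cube([991, 364, 20]);
translate([335, 473, 825]) cube([991, 364, 20]);


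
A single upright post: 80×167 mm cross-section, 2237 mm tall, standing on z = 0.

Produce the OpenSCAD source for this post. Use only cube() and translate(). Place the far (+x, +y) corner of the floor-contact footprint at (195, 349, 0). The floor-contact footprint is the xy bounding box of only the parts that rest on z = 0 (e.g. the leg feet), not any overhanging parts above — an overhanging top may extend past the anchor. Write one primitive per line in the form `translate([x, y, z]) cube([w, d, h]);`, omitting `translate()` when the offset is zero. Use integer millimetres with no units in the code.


translate([115, 182, 0]) cube([80, 167, 2237]);
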